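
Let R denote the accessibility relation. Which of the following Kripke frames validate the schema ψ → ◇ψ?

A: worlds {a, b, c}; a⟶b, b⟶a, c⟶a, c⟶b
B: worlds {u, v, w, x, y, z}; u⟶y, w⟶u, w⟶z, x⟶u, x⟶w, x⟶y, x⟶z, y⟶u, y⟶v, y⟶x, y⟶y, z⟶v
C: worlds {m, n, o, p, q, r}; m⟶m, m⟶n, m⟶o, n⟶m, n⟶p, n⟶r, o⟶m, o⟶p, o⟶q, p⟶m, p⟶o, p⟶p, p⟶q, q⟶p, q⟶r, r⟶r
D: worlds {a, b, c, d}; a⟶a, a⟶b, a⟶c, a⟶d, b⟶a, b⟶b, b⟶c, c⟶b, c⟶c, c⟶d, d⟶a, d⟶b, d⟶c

none

Frame correspondent (Sahlqvist): ∀x Rxx — i.e. reflexivity.
A: fails — world a does not see itself.
B: fails — world u does not see itself.
C: fails — world n does not see itself.
D: fails — world d does not see itself.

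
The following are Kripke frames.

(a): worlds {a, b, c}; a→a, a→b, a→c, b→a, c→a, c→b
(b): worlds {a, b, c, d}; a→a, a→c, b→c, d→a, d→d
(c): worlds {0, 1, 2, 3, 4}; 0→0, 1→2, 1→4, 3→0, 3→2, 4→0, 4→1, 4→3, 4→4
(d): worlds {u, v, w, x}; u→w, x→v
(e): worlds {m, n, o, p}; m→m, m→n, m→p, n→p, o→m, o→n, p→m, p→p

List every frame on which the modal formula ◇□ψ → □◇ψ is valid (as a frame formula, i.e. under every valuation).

The schema corresponds to convergence: ∀x ∀y ∀z (Rxy ∧ Rxz → ∃w (Ryw ∧ Rzw)).
(a): holds.
(b): fails — Raa and Rac but a and c have no common successor.
(c): fails — R12 and R12 but 2 and 2 have no common successor.
(d): fails — Ruw and Ruw but w and w have no common successor.
(e): holds.
Valid on: (a), (e).

(a), (e)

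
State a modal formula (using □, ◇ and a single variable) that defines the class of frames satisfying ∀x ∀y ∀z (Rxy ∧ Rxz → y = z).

The condition is partial functionality. The CD schema ◇r → □r defines it.

◇r → □r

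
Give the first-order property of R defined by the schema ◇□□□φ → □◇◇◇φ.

This is a Sahlqvist (Geach-type) schema ◇^1□^3φ → □^1◇^3φ.
First-order correspondent: ∀x ∀y ∀z ((xRy ∧ xRz) → ∃w (yR³w ∧ zR³w)).

∀x ∀y ∀z ((xRy ∧ xRz) → ∃w (yR³w ∧ zR³w))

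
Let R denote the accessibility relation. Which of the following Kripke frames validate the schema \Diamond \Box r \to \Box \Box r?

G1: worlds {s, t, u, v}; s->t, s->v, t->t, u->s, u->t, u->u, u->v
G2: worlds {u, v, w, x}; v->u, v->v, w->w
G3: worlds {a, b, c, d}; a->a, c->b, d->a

This is the axiom for a generalized confluence (Geach) condition; its first-order frame correspondent is \forall x \forall y \forall z ((xRy \wedge x R^2 z) \to \exists w (yRw \wedge z = w)).
G1: fails — sRv, sR²t but no w with vRw and t=w.
G2: fails — vRu, vR²u but no t with uRt and u=t.
G3: ✓.

G3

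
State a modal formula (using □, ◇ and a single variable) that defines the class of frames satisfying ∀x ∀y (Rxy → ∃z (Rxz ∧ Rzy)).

□□s → □s

This is density; the standard corresponding axiom is C4: □□s → □s.
Suppose □□s→□s is valid. Take Rxy and set V(s)={w : xR²w}. Then □□s at x, so □s at x, so s at y, i.e. ∃z(Rxz∧Rzy).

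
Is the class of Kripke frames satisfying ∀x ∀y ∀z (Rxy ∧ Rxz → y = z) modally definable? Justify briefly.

Yes — defined by ◇p → □p

Yes: it is partial functionality, defined by the CD schema ◇p → □p.
Suppose ◇p→□p is valid. Take Rxy, Rxz and set V(p)={y}. Then ◇p at x, so □p at x, so p at z, i.e. z=y.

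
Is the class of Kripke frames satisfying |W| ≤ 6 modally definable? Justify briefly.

Modal frame validity is preserved under disjoint unions.
Any modal formula valid on each of 7 disjoint one-world frames is valid on their disjoint union (validity is preserved under disjoint unions). Each one-world frame has |W|=1≤6, but the union has |W|=7.
So no modal formula (or set of formulas) defines exactly the |W|≤6 frames.

Not modally definable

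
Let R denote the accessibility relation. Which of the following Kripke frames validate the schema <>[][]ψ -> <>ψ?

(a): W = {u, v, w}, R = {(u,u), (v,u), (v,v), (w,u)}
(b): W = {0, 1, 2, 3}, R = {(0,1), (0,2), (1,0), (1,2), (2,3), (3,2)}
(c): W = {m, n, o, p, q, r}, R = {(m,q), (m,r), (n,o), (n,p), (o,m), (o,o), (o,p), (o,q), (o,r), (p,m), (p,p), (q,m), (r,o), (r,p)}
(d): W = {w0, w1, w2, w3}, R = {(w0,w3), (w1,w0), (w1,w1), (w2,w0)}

The schema corresponds to a generalized confluence (Geach) condition: forall x forall y (xRy -> exists w (y R^2 w & xRw)).
(a): ✓.
(b): ✓.
(c): ✓.
(d): fails — w0Rw3 but no w with w3R²w and w0Rw.
Valid on: (a), (b), (c).

(a), (b), (c)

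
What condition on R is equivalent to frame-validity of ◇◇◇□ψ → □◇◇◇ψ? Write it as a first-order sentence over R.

This is a Sahlqvist (Geach-type) schema ◇^3□^1ψ → □^1◇^3ψ.
Minimal-valuation argument: fix x; take any y with xR^3y and any z with xR^1z. Set V(ψ) to the set of worlds R-reachable from y in exactly 1 step. Then □^1ψ holds at y, so the antecedent holds at x; validity forces ◇^3ψ at z, giving a w with zR^3w and yR^1w.
First-order correspondent: ∀x ∀y ∀z ((xR³y ∧ xRz) → ∃w (yRw ∧ zR³w)).

∀x ∀y ∀z ((xR³y ∧ xRz) → ∃w (yRw ∧ zR³w))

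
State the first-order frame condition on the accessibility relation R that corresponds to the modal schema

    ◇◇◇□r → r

∀x ∀y (xR³y → ∃w (yRw ∧ x = w))

This is a Sahlqvist (Geach-type) schema ◇^3□^1r → □^0◇^0r.
First-order correspondent: ∀x ∀y (xR³y → ∃w (yRw ∧ x = w)).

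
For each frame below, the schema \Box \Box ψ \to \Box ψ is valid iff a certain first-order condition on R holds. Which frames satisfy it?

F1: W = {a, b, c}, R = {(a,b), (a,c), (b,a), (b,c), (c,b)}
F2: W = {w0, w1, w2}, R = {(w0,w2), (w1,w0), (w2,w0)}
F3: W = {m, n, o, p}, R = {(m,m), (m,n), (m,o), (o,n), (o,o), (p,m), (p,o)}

Frame correspondent (Sahlqvist): \forall x \forall y (Rxy \to \exists z (Rxz \wedge Rzy)) — i.e. density.
F1: fails — Rba but no z with Rbz and Rza.
F2: fails — Rw0w2 but no z with Rw0z and Rzw2.
F3: ✓.

F3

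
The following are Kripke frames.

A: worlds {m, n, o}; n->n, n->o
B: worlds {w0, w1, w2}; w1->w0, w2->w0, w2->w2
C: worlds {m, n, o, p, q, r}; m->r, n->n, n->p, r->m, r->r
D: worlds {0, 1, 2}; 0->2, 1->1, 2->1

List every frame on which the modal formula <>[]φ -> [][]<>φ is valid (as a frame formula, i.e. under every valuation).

Frame correspondent (Sahlqvist): forall x forall y forall z ((xRy & x R^2 z) -> exists w (yRw & zRw)) — i.e. a generalized confluence (Geach) condition.
A: fails — nRn, nR²o but no w with nRw and oRw.
B: fails — w2Rw0, w2R²w0 but no w with w0Rw and w0Rw.
C: fails — nRn, nR²p but no w with nRw and pRw.
D: condition met.

D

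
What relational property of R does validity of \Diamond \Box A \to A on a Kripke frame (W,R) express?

Replacing A by ¬A and contraposing gives the equivalent schema A → □◇A.
Suppose A→□◇A is valid. Take Rxy and set V(A)={x}. Then A at x, so □◇A at x, so ◇A at y, so some z with Ryz has A; z=x, i.e. Ryx.
Conversely, any frame satisfying \forall x \forall y (Rxy \to Ryx) validates the schema.
So the correspondent is symmetry.

symmetry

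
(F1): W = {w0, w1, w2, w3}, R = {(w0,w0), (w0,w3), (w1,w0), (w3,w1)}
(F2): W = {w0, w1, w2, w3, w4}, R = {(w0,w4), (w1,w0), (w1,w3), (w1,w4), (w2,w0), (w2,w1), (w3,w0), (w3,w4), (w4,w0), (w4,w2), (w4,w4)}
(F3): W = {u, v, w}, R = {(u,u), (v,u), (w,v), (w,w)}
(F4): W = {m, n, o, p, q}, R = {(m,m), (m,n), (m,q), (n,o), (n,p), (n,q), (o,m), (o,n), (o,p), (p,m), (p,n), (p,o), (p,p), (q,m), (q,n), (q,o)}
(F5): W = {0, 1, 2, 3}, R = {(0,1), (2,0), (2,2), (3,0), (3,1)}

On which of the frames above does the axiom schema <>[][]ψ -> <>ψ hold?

(F2), (F4)

This is the axiom for a generalized confluence (Geach) condition; its first-order frame correspondent is forall x forall y (xRy -> exists w (y R^2 w & xRw)).
(F1): fails — w3Rw1 but no w with w1R²w and w3Rw.
(F2): condition met.
(F3): fails — wRv but no t with vR²t and wRt.
(F4): condition met.
(F5): fails — 0R1 but no w with 1R²w and 0Rw.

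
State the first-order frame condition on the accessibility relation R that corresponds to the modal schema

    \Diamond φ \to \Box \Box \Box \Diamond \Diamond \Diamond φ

\forall x \forall y \forall z ((xRy \wedge x R^3 z) \to \exists w (y = w \wedge z R^3 w))

This is a Sahlqvist (Geach-type) schema ◇^1□^0φ → □^3◇^3φ.
Minimal-valuation argument: fix x; take any y with xR^1y and any z with xR^3z. Set V(φ) to the set of worlds R-reachable from y in exactly 0 steps. Then □^0φ holds at y, so the antecedent holds at x; validity forces ◇^3φ at z, giving a w with zR^3w and yR^0w.
First-order correspondent: \forall x \forall y \forall z ((xRy \wedge x R^3 z) \to \exists w (y = w \wedge z R^3 w)).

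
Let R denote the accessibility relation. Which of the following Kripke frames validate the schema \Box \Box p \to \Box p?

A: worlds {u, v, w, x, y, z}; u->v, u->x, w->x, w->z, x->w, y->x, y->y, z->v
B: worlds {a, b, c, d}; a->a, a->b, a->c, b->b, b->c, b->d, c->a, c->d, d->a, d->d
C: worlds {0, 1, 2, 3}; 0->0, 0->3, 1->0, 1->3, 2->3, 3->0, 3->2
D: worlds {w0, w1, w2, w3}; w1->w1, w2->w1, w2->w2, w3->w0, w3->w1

The schema corresponds to density: \forall x \forall y (Rxy \to \exists z (Rxz \wedge Rzy)).
A: fails — Ruv but no t with Rut and Rtv.
B: holds.
C: fails — R32 but no z with R3z and Rz2.
D: fails — Rw3w0 but no z with Rw3z and Rzw0.
Valid on: B.

B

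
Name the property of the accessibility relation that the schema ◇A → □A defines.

Suppose ◇A→□A is valid. Take Rxy, Rxz and set V(A)={y}. Then ◇A at x, so □A at x, so A at z, i.e. z=y.
The converse is a direct semantic check.
Frame condition: ∀x ∀y ∀z (Rxy ∧ Rxz → y = z).

Partial functionality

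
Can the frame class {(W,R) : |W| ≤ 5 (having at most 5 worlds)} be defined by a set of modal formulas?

Modal frame validity is preserved under disjoint unions.
Any modal formula valid on each of 6 disjoint one-world frames is valid on their disjoint union (validity is preserved under disjoint unions). Each one-world frame has |W|=1≤5, but the union has |W|=6.
So no modal formula (or set of formulas) defines exactly the |W|≤5 frames.

Not modally definable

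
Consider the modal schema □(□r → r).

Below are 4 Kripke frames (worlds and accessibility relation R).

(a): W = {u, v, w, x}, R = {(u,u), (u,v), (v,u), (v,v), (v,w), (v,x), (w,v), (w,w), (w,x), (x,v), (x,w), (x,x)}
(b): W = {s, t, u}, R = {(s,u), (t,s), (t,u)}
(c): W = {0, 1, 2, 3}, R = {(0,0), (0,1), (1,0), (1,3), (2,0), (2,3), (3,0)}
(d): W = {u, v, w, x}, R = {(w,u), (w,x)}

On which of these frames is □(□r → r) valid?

(a)

Frame correspondent (Sahlqvist): ∀x ∀y (Rxy → Ryy) — i.e. shift-reflexivity.
(a): ✓.
(b): fails — Rsu but not Ruu.
(c): fails — R01 but not R11.
(d): fails — Rwu but not Ruu.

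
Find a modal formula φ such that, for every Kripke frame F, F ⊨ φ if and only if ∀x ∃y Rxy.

□ψ → ◇ψ

The condition is seriality. The D schema □ψ → ◇ψ defines it.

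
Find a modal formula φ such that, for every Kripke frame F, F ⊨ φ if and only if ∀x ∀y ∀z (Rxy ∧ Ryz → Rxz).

□s → □□s

The condition is transitivity. The 4 schema □s → □□s defines it.
Suppose □s→□□s is valid. Take Rxy, Ryz and set V(s)={w : Rxw}. Then □s at x, so □□s at x, so □s at y, so s at z, i.e. Rxz.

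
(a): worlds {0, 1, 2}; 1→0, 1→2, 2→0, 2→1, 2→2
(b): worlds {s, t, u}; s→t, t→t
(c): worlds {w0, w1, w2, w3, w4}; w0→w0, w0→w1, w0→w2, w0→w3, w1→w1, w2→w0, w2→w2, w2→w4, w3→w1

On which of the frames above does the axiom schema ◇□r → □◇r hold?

The schema corresponds to convergence: ∀x ∀y ∀z (Rxy ∧ Rxz → ∃w (Ryw ∧ Rzw)).
(a): fails — R10 and R10 but 0 and 0 have no common successor.
(b): satisfies the condition.
(c): fails — Rw0w1 and Rw0w2 but w1 and w2 have no common successor.
Valid on: (b).

(b)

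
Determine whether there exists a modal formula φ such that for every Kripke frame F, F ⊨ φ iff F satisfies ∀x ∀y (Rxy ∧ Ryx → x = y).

Any modally definable frame class is closed under surjective bounded morphisms.
The 4-cycle (worlds w0,w1,w2,w3 with w0→w1→w2→w3→w0) is antisymmetric. Sending even-indexed worlds to • and odd-indexed worlds to ∘ is a surjective bounded morphism onto the two-world frame with •↔∘, which is not antisymmetric.
So no modal formula (or set of formulas) defines exactly the antisymmetric frames.

Not modally definable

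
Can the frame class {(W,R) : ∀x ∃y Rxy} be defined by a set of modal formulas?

Yes — defined by □r → ◇r

This is a Sahlqvist condition; the D axiom □r → ◇r defines it.
Suppose □r→◇r is valid. At any x set V(r)=W. Then □r at x, so ◇r at x, so x has a successor.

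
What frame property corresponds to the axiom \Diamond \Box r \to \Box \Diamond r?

convergence: \forall x \forall y \forall z (Rxy \wedge Rxz \to \exists w (Ryw \wedge Rzw))

This is the .2 axiom.
Its frame correspondent is convergence — \forall x \forall y \forall z (Rxy \wedge Rxz \to \exists w (Ryw \wedge Rzw)).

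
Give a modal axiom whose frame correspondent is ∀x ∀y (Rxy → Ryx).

q → □◇q

This is symmetry; the standard corresponding axiom is B: q → □◇q.
Suppose q→□◇q is valid. Take Rxy and set V(q)={x}. Then q at x, so □◇q at x, so ◇q at y, so some z with Ryz has q; z=x, i.e. Ryx.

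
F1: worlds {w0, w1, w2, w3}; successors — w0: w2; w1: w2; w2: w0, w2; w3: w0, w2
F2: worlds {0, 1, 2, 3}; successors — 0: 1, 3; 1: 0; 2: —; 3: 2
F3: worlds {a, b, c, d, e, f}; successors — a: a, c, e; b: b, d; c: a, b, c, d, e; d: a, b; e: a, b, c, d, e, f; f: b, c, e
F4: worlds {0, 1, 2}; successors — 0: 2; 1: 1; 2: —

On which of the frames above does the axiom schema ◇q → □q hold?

Frame correspondent (Sahlqvist): ∀x ∀y ∀z (Rxy ∧ Rxz → y = z) — i.e. partial functionality.
F1: fails — w2 sees both w0 and w2.
F2: fails — 0 sees both 1 and 3.
F3: fails — a sees both a and c.
F4: satisfies the condition.
Valid on: F4.

F4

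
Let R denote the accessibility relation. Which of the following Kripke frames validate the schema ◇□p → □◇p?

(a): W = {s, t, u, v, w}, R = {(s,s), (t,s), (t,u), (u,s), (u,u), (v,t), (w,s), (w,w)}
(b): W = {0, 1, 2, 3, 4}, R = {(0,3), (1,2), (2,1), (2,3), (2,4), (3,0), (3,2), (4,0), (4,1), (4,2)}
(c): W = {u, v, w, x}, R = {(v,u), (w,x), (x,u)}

(a)

This is the axiom for convergence; its first-order frame correspondent is ∀x ∀y ∀z (Rxy ∧ Rxz → ∃w (Ryw ∧ Rzw)).
(a): satisfies the condition.
(b): fails — R40 and R41 but 0 and 1 have no common successor.
(c): fails — Rvu and Rvu but u and u have no common successor.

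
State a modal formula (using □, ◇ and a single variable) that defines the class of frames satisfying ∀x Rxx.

□p → p

The condition is reflexivity. The T schema □p → p defines it.
Suppose □p→p is valid. At any x set V(p)={w : Rxw}. Then □p holds at x, so p holds at x, i.e. Rxx.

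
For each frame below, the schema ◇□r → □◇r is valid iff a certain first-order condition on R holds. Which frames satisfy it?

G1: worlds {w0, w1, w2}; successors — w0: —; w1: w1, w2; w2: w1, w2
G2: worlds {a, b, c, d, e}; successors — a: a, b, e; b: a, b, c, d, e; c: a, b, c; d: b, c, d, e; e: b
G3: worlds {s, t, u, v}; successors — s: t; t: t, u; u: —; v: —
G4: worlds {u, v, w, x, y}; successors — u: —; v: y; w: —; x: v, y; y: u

This is the axiom for convergence; its first-order frame correspondent is ∀x ∀y ∀z (Rxy ∧ Rxz → ∃w (Ryw ∧ Rzw)).
G1: holds.
G2: holds.
G3: fails — Rtt and Rtu but t and u have no common successor.
G4: fails — Rxy and Rxv but y and v have no common successor.
Valid on: G1, G2.

G1, G2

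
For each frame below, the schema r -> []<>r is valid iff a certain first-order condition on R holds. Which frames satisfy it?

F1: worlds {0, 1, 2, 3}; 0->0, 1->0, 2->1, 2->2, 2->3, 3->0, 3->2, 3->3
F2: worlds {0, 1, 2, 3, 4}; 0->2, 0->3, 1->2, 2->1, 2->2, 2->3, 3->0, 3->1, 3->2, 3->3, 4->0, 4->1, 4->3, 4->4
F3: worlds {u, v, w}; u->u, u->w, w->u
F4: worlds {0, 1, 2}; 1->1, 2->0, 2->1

The schema corresponds to symmetry: forall x forall y (Rxy -> Ryx).
F1: fails — R10 but not R01.
F2: fails — R02 but not R20.
F3: satisfies the condition.
F4: fails — R20 but not R02.
Valid on: F3.

F3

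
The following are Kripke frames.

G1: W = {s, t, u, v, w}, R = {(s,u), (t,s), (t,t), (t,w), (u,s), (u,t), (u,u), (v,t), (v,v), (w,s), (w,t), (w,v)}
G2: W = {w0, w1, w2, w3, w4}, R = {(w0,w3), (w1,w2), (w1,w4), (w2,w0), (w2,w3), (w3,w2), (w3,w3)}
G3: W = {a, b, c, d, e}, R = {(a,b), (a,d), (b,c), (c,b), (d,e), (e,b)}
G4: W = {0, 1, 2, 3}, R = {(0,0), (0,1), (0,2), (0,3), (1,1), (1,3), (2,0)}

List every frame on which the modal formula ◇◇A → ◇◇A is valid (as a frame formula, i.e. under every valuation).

This is the axiom for a generalized confluence (Geach) condition; its first-order frame correspondent is ∀x ∀y (xR²y → ∃w (y = w ∧ xR²w)).
G1: condition met.
G2: condition met.
G3: condition met.
G4: condition met.

G1, G2, G3, G4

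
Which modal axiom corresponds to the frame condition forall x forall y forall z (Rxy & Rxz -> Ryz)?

◇r → □◇r

The condition is the Euclidean property. The 5 schema ◇r → □◇r defines it.
Suppose ◇r→□◇r is valid. Take Rxy, Rxz and set V(r)={y}. Then ◇r at x, so □◇r at x, so ◇r at z, so some w with Rzw has r; w=y, i.e. Rzy. By symmetry of the argument, Ryz.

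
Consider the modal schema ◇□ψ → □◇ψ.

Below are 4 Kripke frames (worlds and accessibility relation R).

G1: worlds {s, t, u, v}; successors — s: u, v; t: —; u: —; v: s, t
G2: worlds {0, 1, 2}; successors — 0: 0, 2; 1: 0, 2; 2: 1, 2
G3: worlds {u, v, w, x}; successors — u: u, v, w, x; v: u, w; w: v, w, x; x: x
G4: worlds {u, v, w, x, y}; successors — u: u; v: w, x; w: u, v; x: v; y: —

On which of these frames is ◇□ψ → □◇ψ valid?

G2

The schema corresponds to convergence: ∀x ∀y ∀z (Rxy ∧ Rxz → ∃w (Ryw ∧ Rzw)).
G1: fails — Rsu and Rsu but u and u have no common successor.
G2: satisfies the condition.
G3: fails — Ruv and Rux but v and x have no common successor.
G4: fails — Rwu and Rwv but u and v have no common successor.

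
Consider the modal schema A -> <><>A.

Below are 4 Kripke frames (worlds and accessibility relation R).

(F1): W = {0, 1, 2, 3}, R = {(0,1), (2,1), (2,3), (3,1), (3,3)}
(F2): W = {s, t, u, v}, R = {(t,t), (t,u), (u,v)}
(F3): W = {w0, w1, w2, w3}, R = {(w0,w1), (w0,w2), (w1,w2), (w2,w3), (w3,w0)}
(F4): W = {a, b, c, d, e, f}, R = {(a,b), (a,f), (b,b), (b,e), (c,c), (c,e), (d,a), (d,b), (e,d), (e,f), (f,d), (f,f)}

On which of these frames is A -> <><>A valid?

Frame correspondent (Sahlqvist): forall x exists w (x = w & x R^2 w) — i.e. a generalized confluence (Geach) condition.
(F1): fails — at 0 but no w with 0=w and 0R²w.
(F2): fails — at s but no w with s=w and sR²w.
(F3): fails — at w0 but no w with w0=w and w0R²w.
(F4): fails — at a but no w with a=w and aR²w.

none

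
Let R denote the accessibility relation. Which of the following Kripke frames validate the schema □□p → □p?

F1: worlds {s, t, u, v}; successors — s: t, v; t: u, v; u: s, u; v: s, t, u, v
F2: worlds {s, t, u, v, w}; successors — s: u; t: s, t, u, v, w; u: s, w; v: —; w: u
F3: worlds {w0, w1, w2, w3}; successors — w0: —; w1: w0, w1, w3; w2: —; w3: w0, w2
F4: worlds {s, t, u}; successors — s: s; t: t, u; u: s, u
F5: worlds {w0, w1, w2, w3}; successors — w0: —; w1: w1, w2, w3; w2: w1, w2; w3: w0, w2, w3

F1, F4, F5

This is the axiom for density; its first-order frame correspondent is ∀x ∀y (Rxy → ∃z (Rxz ∧ Rzy)).
F1: condition met.
F2: fails — Ruw but no z with Ruz and Rzw.
F3: fails — Rw3w2 but no z with Rw3z and Rzw2.
F4: condition met.
F5: condition met.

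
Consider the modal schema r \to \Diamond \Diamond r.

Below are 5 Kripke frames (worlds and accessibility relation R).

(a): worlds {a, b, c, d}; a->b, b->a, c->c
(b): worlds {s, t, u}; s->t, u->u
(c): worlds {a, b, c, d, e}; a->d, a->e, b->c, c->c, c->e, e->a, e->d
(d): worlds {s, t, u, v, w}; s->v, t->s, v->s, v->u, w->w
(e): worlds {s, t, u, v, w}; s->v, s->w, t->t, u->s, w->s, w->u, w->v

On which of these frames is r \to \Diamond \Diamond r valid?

none

The schema corresponds to a generalized confluence (Geach) condition: \forall x \exists w (x = w \wedge x R^2 w).
(a): fails — at d but no w with d=w and dR²w.
(b): fails — at s but no w with s=w and sR²w.
(c): fails — at b but no w with b=w and bR²w.
(d): fails — at t but no w* with t=w* and tR²w*.
(e): fails — at u but no w* with u=w* and uR²w*.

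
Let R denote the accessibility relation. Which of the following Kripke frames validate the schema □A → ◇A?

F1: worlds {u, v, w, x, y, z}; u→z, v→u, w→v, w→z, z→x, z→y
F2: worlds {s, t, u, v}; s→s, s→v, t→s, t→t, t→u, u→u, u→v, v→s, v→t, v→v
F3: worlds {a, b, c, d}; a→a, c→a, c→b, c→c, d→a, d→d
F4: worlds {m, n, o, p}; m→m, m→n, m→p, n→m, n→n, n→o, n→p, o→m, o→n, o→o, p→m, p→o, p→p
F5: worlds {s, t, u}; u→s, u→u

F2, F4

The schema corresponds to seriality: ∀x ∃y Rxy.
F1: fails — world x has no successor.
F2: satisfies the condition.
F3: fails — world b has no successor.
F4: satisfies the condition.
F5: fails — world s has no successor.
Valid on: F2, F4.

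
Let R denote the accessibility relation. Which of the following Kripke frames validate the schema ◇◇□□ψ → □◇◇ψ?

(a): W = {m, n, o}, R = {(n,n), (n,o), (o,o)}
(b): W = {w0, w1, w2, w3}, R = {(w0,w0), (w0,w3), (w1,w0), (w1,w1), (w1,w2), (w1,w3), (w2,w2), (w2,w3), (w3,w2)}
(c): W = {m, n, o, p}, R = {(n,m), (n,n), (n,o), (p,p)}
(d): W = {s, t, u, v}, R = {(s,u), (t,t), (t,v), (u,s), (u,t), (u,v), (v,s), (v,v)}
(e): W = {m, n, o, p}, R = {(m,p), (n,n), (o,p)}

(a), (b), (d), (e)

This is the axiom for a generalized confluence (Geach) condition; its first-order frame correspondent is ∀x ∀y ∀z ((xR²y ∧ xRz) → ∃w (yR²w ∧ zR²w)).
(a): holds.
(b): holds.
(c): fails — nR²m, nRm but no w with mR²w and mR²w.
(d): holds.
(e): holds.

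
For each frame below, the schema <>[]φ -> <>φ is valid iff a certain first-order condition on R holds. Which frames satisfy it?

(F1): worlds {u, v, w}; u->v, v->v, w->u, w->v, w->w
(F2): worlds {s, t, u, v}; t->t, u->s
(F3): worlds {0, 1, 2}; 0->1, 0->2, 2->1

This is the axiom for a generalized confluence (Geach) condition; its first-order frame correspondent is forall x forall y (xRy -> exists w (yRw & xRw)).
(F1): holds.
(F2): fails — uRs but no w with sRw and uRw.
(F3): fails — 0R1 but no w with 1Rw and 0Rw.
Valid on: (F1).

(F1)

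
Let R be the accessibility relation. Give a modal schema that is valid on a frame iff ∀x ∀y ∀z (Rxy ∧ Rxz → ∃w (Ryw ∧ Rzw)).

◇□ψ → □◇ψ

A defining formula is ◇□ψ → □◇ψ (the .2 axiom).
Suppose ◇□ψ→□◇ψ is valid. Take Rxy, Rxz and set V(ψ)={w : Ryw}. Then □ψ at y so ◇□ψ at x, so □◇ψ at x, so ◇ψ at z, giving w with Rzw and Ryw.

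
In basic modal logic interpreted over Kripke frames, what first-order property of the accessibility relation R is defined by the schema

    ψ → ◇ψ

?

reflexivity: ∀x Rxx

Equivalently (dual form): □ψ → ψ.
Suppose □ψ→ψ is valid. At any x set V(ψ)={w : Rxw}. Then □ψ holds at x, so ψ holds at x, i.e. Rxx.
Conversely, on a frame with reflexivity the schema holds at every world under every valuation.
So the correspondent is reflexivity.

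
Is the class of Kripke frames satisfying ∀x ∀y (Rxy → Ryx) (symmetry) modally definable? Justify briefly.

Definable; q → □◇q defines it

Yes: it is symmetry, defined by the B schema q → □◇q.
Suppose q→□◇q is valid. Take Rxy and set V(q)={x}. Then q at x, so □◇q at x, so ◇q at y, so some z with Ryz has q; z=x, i.e. Ryx.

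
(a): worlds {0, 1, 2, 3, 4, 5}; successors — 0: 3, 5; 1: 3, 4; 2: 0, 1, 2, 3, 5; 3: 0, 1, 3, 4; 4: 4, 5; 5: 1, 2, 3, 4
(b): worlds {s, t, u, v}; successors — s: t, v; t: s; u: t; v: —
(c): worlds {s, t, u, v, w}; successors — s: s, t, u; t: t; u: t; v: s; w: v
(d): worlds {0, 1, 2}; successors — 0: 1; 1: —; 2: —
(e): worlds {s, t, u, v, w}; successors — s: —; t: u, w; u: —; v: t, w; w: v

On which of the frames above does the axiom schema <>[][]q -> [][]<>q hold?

The schema corresponds to a generalized confluence (Geach) condition: forall x forall y forall z ((xRy & x R^2 z) -> exists w (y R^2 w & zRw)).
(a): ✓.
(b): fails — sRv, sR²s but no w with vR²w and sRw.
(c): ✓.
(d): ✓.
(e): fails — tRu, tR²v but no w* with uR²w* and vRw*.
Valid on: (a), (c), (d).

(a), (c), (d)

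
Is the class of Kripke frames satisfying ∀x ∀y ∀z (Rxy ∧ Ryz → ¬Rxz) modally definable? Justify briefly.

Not modally definable

Modal frame validity is preserved under surjective bounded morphisms.
The 3-cycle (worlds a,b,c with a→b→c→a) is intransitive. Mapping every world to a single reflexive point • is a surjective bounded morphism; the reflexive point is not intransitive (R••∧R•• but R••).
Hence intransitivity is not modally definable.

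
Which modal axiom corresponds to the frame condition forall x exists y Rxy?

□r → ◇r

A defining formula is □r → ◇r (the D axiom).
Suppose □r→◇r is valid. At any x set V(r)=W. Then □r at x, so ◇r at x, so x has a successor.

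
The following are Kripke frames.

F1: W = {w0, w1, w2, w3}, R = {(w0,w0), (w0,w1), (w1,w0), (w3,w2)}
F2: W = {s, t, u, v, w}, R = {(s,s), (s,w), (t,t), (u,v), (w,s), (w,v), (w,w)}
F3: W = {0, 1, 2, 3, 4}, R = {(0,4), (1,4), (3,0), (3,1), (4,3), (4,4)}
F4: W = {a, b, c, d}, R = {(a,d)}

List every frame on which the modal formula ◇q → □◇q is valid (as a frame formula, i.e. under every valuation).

none

The schema corresponds to the Euclidean property: ∀x ∀y ∀z (Rxy ∧ Rxz → Ryz).
F1: fails — Rw0w1 and Rw0w1 but not Rw1w1.
F2: fails — Ruv and Ruv but not Rvv.
F3: fails — R31 and R31 but not R11.
F4: fails — Rad and Rad but not Rdd.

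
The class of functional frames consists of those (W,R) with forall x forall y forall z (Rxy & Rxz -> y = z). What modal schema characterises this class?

◇s → □s

A defining formula is ◇s → □s (the CD axiom).
Suppose ◇s→□s is valid. Take Rxy, Rxz and set V(s)={y}. Then ◇s at x, so □s at x, so s at z, i.e. z=y.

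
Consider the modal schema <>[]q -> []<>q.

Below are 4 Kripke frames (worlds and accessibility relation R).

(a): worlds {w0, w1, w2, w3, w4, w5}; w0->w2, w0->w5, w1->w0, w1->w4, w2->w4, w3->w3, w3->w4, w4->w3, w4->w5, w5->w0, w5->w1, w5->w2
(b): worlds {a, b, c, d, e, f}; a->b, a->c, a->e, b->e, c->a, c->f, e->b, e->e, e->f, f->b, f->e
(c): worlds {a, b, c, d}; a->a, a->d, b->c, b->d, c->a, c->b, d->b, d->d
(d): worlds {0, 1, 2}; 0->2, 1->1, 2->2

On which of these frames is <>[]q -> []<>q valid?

(c), (d)

Frame correspondent (Sahlqvist): forall x forall y forall z (Rxy & Rxz -> exists w (Ryw & Rzw)) — i.e. convergence.
(a): fails — Rw0w5 and Rw0w2 but w5 and w2 have no common successor.
(b): fails — Rab and Rac but b and c have no common successor.
(c): holds.
(d): holds.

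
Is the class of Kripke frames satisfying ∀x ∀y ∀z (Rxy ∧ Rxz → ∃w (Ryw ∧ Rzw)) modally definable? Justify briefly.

Yes — defined by ◇□r → □◇r

The condition is convergence. A defining modal formula is ◇□r → □◇r.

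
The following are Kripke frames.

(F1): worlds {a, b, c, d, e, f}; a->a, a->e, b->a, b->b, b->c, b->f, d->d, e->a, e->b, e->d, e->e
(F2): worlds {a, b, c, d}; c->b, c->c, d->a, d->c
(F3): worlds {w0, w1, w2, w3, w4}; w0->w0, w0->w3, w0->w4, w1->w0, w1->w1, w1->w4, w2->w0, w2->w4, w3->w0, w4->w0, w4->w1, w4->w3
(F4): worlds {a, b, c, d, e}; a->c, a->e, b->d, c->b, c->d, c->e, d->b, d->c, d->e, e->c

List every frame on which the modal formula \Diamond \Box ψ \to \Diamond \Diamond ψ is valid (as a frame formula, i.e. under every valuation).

(F3), (F4)

Frame correspondent (Sahlqvist): \forall x \forall y (xRy \to \exists w (yRw \wedge x R^2 w)) — i.e. a generalized confluence (Geach) condition.
(F1): fails — bRc but no w with cRw and bR²w.
(F2): fails — cRb but no w with bRw and cR²w.
(F3): satisfies the condition.
(F4): satisfies the condition.
Valid on: (F3), (F4).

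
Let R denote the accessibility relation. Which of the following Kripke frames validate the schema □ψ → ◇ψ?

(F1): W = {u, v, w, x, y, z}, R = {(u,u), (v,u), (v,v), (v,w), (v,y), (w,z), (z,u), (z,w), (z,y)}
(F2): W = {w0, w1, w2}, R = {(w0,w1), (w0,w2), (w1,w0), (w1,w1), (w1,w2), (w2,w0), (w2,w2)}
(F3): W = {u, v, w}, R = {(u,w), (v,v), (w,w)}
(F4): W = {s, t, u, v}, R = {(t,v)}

(F2), (F3)

This is the axiom for seriality; its first-order frame correspondent is ∀x ∃y Rxy.
(F1): fails — world x has no successor.
(F2): holds.
(F3): holds.
(F4): fails — world s has no successor.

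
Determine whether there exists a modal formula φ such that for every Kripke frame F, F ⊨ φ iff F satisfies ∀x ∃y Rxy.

Definable; □q → ◇q defines it

The condition is seriality. A defining modal formula is □q → ◇q.
Suppose □q→◇q is valid. At any x set V(q)=W. Then □q at x, so ◇q at x, so x has a successor.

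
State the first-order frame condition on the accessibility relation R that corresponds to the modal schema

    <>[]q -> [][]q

This is a Sahlqvist (Geach-type) schema ◇^1□^1q → □^2◇^0q.
Minimal-valuation argument: fix x; take any y with xR^1y and any z with xR^2z. Set V(q) to the set of worlds R-reachable from y in exactly 1 step. Then □^1q holds at y, so the antecedent holds at x; validity forces ◇^0q at z, giving a w with zR^0w and yR^1w.
First-order correspondent: forall x forall y forall z ((xRy & x R^2 z) -> exists w (yRw & z = w)).

forall x forall y forall z ((xRy & x R^2 z) -> exists w (yRw & z = w))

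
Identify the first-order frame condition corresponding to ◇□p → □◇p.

Convergence

Suppose ◇□p→□◇p is valid. Take Rxy, Rxz and set V(p)={w : Ryw}. Then □p at y so ◇□p at x, so □◇p at x, so ◇p at z, giving w with Rzw and Ryw.
Conversely, any frame satisfying ∀x ∀y ∀z (Rxy ∧ Rxz → ∃w (Ryw ∧ Rzw)) validates the schema.
So the correspondent is convergence.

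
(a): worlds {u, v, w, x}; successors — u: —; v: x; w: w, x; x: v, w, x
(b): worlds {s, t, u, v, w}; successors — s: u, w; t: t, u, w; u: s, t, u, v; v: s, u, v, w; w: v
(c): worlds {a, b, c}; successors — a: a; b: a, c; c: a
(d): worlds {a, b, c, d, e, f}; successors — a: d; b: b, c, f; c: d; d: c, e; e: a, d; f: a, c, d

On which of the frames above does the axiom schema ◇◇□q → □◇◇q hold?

(a), (b), (c)

Frame correspondent (Sahlqvist): ∀x ∀y ∀z ((xR²y ∧ xRz) → ∃w (yRw ∧ zR²w)) — i.e. a generalized confluence (Geach) condition.
(a): condition met.
(b): condition met.
(c): condition met.
(d): fails — bR²a, bRc but no w with aRw and cR²w.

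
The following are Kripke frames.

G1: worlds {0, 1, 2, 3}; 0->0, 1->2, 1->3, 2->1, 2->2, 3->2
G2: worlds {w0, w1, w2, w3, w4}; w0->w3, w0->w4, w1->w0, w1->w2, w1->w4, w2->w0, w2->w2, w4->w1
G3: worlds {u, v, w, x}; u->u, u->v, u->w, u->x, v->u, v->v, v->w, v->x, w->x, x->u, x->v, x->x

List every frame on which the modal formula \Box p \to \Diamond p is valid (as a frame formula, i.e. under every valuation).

G1, G3

Frame correspondent (Sahlqvist): \forall x \exists y Rxy — i.e. seriality.
G1: holds.
G2: fails — world w3 has no successor.
G3: holds.
Valid on: G1, G3.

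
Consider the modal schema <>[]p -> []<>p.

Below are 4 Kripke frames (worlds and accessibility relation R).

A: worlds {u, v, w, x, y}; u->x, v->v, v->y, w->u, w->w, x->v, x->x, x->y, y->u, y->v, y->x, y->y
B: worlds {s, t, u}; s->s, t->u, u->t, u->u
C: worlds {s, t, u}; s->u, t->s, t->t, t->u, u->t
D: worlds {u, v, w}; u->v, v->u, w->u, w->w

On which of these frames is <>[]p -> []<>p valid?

This is the axiom for convergence; its first-order frame correspondent is forall x forall y forall z (Rxy & Rxz -> exists w (Ryw & Rzw)).
A: fails — Rww and Rwu but w and u have no common successor.
B: holds.
C: fails — Rts and Rtu but s and u have no common successor.
D: fails — Rwu and Rww but u and w have no common successor.

B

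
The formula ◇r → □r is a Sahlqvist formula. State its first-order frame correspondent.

partial functionality: ∀x ∀y ∀z (Rxy ∧ Rxz → y = z)

Suppose ◇r→□r is valid. Take Rxy, Rxz and set V(r)={y}. Then ◇r at x, so □r at x, so r at z, i.e. z=y.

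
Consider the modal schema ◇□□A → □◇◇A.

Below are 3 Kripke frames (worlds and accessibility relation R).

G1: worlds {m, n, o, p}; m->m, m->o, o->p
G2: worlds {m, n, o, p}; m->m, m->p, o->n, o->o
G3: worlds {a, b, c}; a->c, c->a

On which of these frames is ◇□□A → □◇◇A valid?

Frame correspondent (Sahlqvist): ∀x ∀y ∀z ((xRy ∧ xRz) → ∃w (yR²w ∧ zR²w)) — i.e. a generalized confluence (Geach) condition.
G1: fails — mRm, mRo but no w with mR²w and oR²w.
G2: fails — mRm, mRp but no w with mR²w and pR²w.
G3: holds.
Valid on: G3.

G3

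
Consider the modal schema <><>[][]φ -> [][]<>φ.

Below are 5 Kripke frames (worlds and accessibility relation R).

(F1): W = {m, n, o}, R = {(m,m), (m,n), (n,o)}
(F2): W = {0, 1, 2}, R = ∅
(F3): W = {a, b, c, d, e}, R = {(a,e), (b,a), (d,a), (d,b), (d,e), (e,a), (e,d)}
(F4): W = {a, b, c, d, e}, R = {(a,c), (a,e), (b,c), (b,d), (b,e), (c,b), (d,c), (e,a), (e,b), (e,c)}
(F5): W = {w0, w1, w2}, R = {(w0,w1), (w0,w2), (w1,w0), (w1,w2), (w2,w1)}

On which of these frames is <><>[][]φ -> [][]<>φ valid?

(F2)

Frame correspondent (Sahlqvist): forall x forall y forall z ((x R^2 y & x R^2 z) -> exists w (y R^2 w & zRw)) — i.e. a generalized confluence (Geach) condition.
(F1): fails — mR²m, mR²o but no w with mR²w and oRw.
(F2): condition met.
(F3): fails — aR²a, aR²a but no w with aR²w and aRw.
(F4): fails — aR²c, aR²c but no w with cR²w and cRw.
(F5): fails — w0R²w2, w0R²w2 but no w with w2R²w and w2Rw.
Valid on: (F2).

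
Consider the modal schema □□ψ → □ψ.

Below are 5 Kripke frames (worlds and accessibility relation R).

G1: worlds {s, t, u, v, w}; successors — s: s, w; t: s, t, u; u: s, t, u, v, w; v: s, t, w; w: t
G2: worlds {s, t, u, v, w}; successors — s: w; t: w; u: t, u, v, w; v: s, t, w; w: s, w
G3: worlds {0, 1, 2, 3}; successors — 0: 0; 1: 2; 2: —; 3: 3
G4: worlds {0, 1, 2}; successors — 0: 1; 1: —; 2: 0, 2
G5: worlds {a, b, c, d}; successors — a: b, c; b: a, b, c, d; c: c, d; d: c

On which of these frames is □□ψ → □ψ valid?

G1, G5

The schema corresponds to density: ∀x ∀y (Rxy → ∃z (Rxz ∧ Rzy)).
G1: holds.
G2: fails — Rvt but no z with Rvz and Rzt.
G3: fails — R12 but no z with R1z and Rz2.
G4: fails — R01 but no z with R0z and Rz1.
G5: holds.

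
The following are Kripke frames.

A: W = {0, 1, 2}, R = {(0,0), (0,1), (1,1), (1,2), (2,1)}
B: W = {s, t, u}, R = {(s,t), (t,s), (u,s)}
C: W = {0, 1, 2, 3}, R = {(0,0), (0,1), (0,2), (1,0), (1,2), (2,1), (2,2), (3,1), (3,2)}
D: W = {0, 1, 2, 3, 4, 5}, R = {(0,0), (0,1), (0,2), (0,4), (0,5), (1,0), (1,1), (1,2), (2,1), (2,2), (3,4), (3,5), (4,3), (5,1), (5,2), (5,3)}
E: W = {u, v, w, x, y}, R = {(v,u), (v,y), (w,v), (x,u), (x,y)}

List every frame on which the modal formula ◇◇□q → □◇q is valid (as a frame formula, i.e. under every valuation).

A, C

This is the axiom for a generalized confluence (Geach) condition; its first-order frame correspondent is ∀x ∀y ∀z ((xR²y ∧ xRz) → ∃w (yRw ∧ zRw)).
A: condition met.
B: fails — sR²s, sRt but no w with sRw and tRw.
C: condition met.
D: fails — 0R²0, 0R4 but no w with 0Rw and 4Rw.
E: fails — wR²u, wRv but no t with uRt and vRt.
Valid on: A, C.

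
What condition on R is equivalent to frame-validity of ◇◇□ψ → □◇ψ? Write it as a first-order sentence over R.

∀x ∀y ∀z ((xR²y ∧ xRz) → ∃w (yRw ∧ zRw))

This is a Sahlqvist (Geach-type) schema ◇^2□^1ψ → □^1◇^1ψ.
First-order correspondent: ∀x ∀y ∀z ((xR²y ∧ xRz) → ∃w (yRw ∧ zRw)).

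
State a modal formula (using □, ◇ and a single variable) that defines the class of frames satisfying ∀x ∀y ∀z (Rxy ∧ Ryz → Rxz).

The condition is transitivity. The 4 schema □q → □□q defines it.

□q → □□q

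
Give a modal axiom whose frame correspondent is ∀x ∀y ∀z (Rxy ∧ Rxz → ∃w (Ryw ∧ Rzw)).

The condition is convergence. The .2 schema ◇□q → □◇q defines it.
Suppose ◇□q→□◇q is valid. Take Rxy, Rxz and set V(q)={w : Ryw}. Then □q at y so ◇□q at x, so □◇q at x, so ◇q at z, giving w with Rzw and Ryw.

◇□q → □◇q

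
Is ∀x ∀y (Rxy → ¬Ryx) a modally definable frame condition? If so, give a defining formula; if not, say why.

If a class were modally definable it would be closed under surjective bounded morphisms (Goldblatt–Thomason).
The 5-cycle (worlds w0,w1,w2,w3,w4 with w0→w1→w2→w3→w4→w0) is asymmetric. Mapping every world to a single reflexive point • is a surjective bounded morphism, and the reflexive point is not asymmetric (R•• but asymmetry requires ¬R••).
So the class is not modally definable.

No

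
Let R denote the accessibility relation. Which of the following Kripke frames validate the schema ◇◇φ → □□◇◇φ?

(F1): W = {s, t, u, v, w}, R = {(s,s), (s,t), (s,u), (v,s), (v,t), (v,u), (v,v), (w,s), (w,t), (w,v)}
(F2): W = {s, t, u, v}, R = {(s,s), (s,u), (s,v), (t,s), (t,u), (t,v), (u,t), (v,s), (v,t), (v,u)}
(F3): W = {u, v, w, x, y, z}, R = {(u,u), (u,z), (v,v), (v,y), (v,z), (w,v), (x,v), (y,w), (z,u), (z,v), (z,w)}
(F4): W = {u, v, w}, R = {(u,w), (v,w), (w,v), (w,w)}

(F4)

The schema corresponds to a generalized confluence (Geach) condition: ∀x ∀y ∀z ((xR²y ∧ xR²z) → ∃w (y = w ∧ zR²w)).
(F1): fails — sR²s, sR²t but no w* with s=w* and tR²w*.
(F2): fails — sR²t, sR²u but no w with t=w and uR²w.
(F3): fails — uR²u, uR²w but no t with u=t and wR²t.
(F4): holds.
Valid on: (F4).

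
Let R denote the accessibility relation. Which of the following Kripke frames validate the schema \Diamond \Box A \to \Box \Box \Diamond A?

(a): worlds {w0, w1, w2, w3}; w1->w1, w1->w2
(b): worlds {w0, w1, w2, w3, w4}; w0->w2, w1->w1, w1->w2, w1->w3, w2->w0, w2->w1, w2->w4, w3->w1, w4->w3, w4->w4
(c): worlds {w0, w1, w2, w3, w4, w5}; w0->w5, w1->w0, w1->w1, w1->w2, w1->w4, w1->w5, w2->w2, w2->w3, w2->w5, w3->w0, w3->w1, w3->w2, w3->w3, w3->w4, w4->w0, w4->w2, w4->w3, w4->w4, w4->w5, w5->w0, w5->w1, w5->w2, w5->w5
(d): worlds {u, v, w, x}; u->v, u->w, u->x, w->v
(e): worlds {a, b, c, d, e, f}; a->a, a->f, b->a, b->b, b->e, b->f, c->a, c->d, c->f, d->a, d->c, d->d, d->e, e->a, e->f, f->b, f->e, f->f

(e)

This is the axiom for a generalized confluence (Geach) condition; its first-order frame correspondent is \forall x \forall y \forall z ((xRy \wedge x R^2 z) \to \exists w (yRw \wedge zRw)).
(a): fails — w1Rw1, w1R²w2 but no w with w1Rw and w2Rw.
(b): fails — w0Rw2, w0R²w0 but no w with w2Rw and w0Rw.
(c): fails — w1Rw0, w1R²w3 but no w with w0Rw and w3Rw.
(d): fails — uRv, uR²v but no t with vRt and vRt.
(e): ✓.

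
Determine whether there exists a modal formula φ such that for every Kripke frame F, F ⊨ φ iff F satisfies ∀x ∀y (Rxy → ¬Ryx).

Any modally definable frame class is closed under surjective bounded morphisms.
The 5-cycle (worlds w0,w1,w2,w3,w4 with w0→w1→w2→w3→w4→w0) is asymmetric. Mapping every world to a single reflexive point • is a surjective bounded morphism, and the reflexive point is not asymmetric (R•• but asymmetry requires ¬R••).
So the class is not modally definable.

Not modally definable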